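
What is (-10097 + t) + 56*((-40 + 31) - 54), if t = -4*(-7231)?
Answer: 15299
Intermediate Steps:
t = 28924
(-10097 + t) + 56*((-40 + 31) - 54) = (-10097 + 28924) + 56*((-40 + 31) - 54) = 18827 + 56*(-9 - 54) = 18827 + 56*(-63) = 18827 - 3528 = 15299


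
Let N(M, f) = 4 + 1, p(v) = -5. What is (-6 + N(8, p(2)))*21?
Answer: -21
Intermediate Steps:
N(M, f) = 5
(-6 + N(8, p(2)))*21 = (-6 + 5)*21 = -1*21 = -21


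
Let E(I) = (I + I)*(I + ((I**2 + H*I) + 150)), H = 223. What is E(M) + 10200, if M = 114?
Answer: 8829696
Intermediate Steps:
E(I) = 2*I*(150 + I**2 + 224*I) (E(I) = (I + I)*(I + ((I**2 + 223*I) + 150)) = (2*I)*(I + (150 + I**2 + 223*I)) = (2*I)*(150 + I**2 + 224*I) = 2*I*(150 + I**2 + 224*I))
E(M) + 10200 = 2*114*(150 + 114**2 + 224*114) + 10200 = 2*114*(150 + 12996 + 25536) + 10200 = 2*114*38682 + 10200 = 8819496 + 10200 = 8829696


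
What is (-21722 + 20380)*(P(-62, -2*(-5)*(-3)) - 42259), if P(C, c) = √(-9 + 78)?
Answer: 56711578 - 1342*√69 ≈ 5.6700e+7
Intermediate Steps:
P(C, c) = √69
(-21722 + 20380)*(P(-62, -2*(-5)*(-3)) - 42259) = (-21722 + 20380)*(√69 - 42259) = -1342*(-42259 + √69) = 56711578 - 1342*√69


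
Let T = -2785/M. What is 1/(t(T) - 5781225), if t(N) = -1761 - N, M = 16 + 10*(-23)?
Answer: -214/1237561789 ≈ -1.7292e-7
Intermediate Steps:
M = -214 (M = 16 - 230 = -214)
T = 2785/214 (T = -2785/(-214) = -2785*(-1/214) = 2785/214 ≈ 13.014)
1/(t(T) - 5781225) = 1/((-1761 - 1*2785/214) - 5781225) = 1/((-1761 - 2785/214) - 5781225) = 1/(-379639/214 - 5781225) = 1/(-1237561789/214) = -214/1237561789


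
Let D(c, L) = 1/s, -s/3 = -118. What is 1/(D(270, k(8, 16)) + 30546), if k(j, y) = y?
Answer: 354/10813285 ≈ 3.2738e-5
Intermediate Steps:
s = 354 (s = -3*(-118) = 354)
D(c, L) = 1/354
1/(D(270, k(8, 16)) + 30546) = 1/(1/354 + 30546) = 1/(10813285/354) = 354/10813285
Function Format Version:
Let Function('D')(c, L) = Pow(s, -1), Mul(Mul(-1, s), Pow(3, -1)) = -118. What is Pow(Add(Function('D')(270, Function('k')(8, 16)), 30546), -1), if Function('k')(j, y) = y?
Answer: Rational(354, 10813285) ≈ 3.2738e-5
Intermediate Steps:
s = 354 (s = Mul(-3, -118) = 354)
Function('D')(c, L) = Rational(1, 354) (Function('D')(c, L) = Pow(354, -1) = Rational(1, 354))
Pow(Add(Function('D')(270, Function('k')(8, 16)), 30546), -1) = Pow(Add(Rational(1, 354), 30546), -1) = Pow(Rational(10813285, 354), -1) = Rational(354, 10813285)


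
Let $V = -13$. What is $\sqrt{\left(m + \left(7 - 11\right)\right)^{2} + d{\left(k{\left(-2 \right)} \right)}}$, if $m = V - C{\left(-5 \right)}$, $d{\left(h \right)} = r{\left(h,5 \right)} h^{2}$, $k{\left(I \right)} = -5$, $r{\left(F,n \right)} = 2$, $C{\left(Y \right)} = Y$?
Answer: $\sqrt{194} \approx 13.928$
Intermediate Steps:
$d{\left(h \right)} = 2 h^{2}$
$m = -8$ ($m = -13 - -5 = -13 + 5 = -8$)
$\sqrt{\left(m + \left(7 - 11\right)\right)^{2} + d{\left(k{\left(-2 \right)} \right)}} = \sqrt{\left(-8 + \left(7 - 11\right)\right)^{2} + 2 \left(-5\right)^{2}} = \sqrt{\left(-8 - 4\right)^{2} + 2 \cdot 25} = \sqrt{\left(-12\right)^{2} + 50} = \sqrt{144 + 50} = \sqrt{194}$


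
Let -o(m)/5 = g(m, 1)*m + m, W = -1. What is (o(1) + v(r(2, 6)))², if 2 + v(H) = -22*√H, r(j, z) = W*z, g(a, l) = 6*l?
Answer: -1535 + 1628*I*√6 ≈ -1535.0 + 3987.8*I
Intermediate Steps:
o(m) = -35*m (o(m) = -5*((6*1)*m + m) = -5*(6*m + m) = -35*m)
r(j, z) = -z
v(H) = -2 - 22*√H
(o(1) + v(r(2, 6)))² = (-35*1 + (-2 - 22*I*√6))² = (-35 + (-2 - 22*I*√6))² = (-37 - 22*I*√6)²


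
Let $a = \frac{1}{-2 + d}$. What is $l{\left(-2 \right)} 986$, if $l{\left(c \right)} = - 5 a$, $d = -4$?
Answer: $\frac{2465}{3} \approx 821.67$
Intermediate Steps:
$a = - \frac{1}{6}$ ($a = \frac{1}{-2 - 4} = \frac{1}{-6} = - \frac{1}{6} \approx -0.16667$)
$l{\left(c \right)} = \frac{5}{6}$ ($l{\left(c \right)} = \left(-5\right) \left(- \frac{1}{6}\right) = \frac{5}{6}$)
$l{\left(-2 \right)} 986 = \frac{5}{6} \cdot 986 = \frac{2465}{3}$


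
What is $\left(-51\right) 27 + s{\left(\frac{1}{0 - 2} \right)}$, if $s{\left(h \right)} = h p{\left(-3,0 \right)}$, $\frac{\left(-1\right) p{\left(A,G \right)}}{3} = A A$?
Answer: $- \frac{2727}{2} \approx -1363.5$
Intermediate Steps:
$p{\left(A,G \right)} = - 3 A^{2}$ ($p{\left(A,G \right)} = - 3 A A = - 3 A^{2}$)
$s{\left(h \right)} = - 27 h$ ($s{\left(h \right)} = h \left(- 3 \left(-3\right)^{2}\right) = h \left(\left(-3\right) 9\right) = h \left(-27\right) = - 27 h$)
$\left(-51\right) 27 + s{\left(\frac{1}{0 - 2} \right)} = \left(-51\right) 27 - \frac{27}{0 - 2} = -1377 - \frac{27}{0 - 2} = -1377 - \frac{27}{-2} = -1377 - - \frac{27}{2} = -1377 + \frac{27}{2} = - \frac{2727}{2}$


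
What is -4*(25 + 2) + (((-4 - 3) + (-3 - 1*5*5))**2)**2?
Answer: 1500517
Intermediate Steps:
-4*(25 + 2) + (((-4 - 3) + (-3 - 1*5*5))**2)**2 = -4*27 + ((-7 + (-3 - 5*5))**2)**2 = -108 + ((-7 + (-3 - 25))**2)**2 = -108 + ((-7 - 28)**2)**2 = -108 + ((-35)**2)**2 = -108 + 1225**2 = -108 + 1500625 = 1500517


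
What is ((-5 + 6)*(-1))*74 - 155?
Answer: -229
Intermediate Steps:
((-5 + 6)*(-1))*74 - 155 = (1*(-1))*74 - 155 = -1*74 - 155 = -74 - 155 = -229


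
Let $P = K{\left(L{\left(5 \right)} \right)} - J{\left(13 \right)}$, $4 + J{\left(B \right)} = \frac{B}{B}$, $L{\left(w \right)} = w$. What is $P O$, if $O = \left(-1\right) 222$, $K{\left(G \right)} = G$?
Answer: $-1776$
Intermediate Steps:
$O = -222$
$J{\left(B \right)} = -3$ ($J{\left(B \right)} = -4 + \frac{B}{B} = -4 + 1 = -3$)
$P = 8$ ($P = 5 - -3 = 5 + 3 = 8$)
$P O = 8 \left(-222\right) = -1776$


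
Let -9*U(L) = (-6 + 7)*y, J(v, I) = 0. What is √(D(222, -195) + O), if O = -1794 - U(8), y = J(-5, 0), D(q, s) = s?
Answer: 3*I*√221 ≈ 44.598*I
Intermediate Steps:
y = 0
U(L) = 0 (U(L) = -(-6 + 7)*0/9 = -0/9 = -⅑*0 = 0)
O = -1794 (O = -1794 - 1*0 = -1794 + 0 = -1794)
√(D(222, -195) + O) = √(-195 - 1794) = √(-1989) = 3*I*√221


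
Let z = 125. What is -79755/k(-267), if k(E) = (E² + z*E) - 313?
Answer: -79755/37601 ≈ -2.1211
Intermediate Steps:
k(E) = -313 + E² + 125*E (k(E) = (E² + 125*E) - 313 = -313 + E² + 125*E)
-79755/k(-267) = -79755/(-313 + (-267)² + 125*(-267)) = -79755/(-313 + 71289 - 33375) = -79755/37601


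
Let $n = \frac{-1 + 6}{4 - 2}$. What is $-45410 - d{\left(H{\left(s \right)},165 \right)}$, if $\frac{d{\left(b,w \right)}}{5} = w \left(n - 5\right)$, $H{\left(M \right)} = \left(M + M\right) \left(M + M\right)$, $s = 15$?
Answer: $- \frac{86695}{2} \approx -43348.0$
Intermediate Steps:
$n = \frac{5}{2} \approx 2.5$
$H{\left(M \right)} = 4 M^{2}$ ($H{\left(M \right)} = 2 M 2 M = 4 M^{2}$)
$d{\left(b,w \right)} = - \frac{25 w}{2}$ ($d{\left(b,w \right)} = 5 w \left(\frac{5}{2} - 5\right) = 5 w \left(- \frac{5}{2}\right) = 5 \left(- \frac{5 w}{2}\right) = - \frac{25 w}{2}$)
$-45410 - d{\left(H{\left(s \right)},165 \right)} = -45410 - \left(- \frac{25}{2}\right) 165 = -45410 - - \frac{4125}{2} = -45410 + \frac{4125}{2} = - \frac{86695}{2}$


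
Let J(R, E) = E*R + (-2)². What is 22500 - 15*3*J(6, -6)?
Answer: 23940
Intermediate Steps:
J(R, E) = 4 + E*R (J(R, E) = E*R + 4 = 4 + E*R)
22500 - 15*3*J(6, -6) = 22500 - 15*3*(4 - 6*6) = 22500 - 45*(4 - 36) = 22500 - 45*(-32) = 22500 - 1*(-1440) = 22500 + 1440 = 23940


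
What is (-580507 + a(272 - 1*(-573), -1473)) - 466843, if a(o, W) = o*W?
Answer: -2292035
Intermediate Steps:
a(o, W) = W*o
(-580507 + a(272 - 1*(-573), -1473)) - 466843 = (-580507 - 1473*(272 - 1*(-573))) - 466843 = (-580507 - 1473*(272 + 573)) - 466843 = (-580507 - 1473*845) - 466843 = (-580507 - 1244685) - 466843 = -1825192 - 466843 = -2292035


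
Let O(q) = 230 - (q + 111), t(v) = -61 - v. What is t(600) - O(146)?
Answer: -634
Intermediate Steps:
O(q) = 119 - q (O(q) = 230 - (111 + q) = 230 + (-111 - q) = 119 - q)
t(600) - O(146) = (-61 - 1*600) - (119 - 1*146) = (-61 - 600) - (119 - 146) = -661 - 1*(-27) = -661 + 27 = -634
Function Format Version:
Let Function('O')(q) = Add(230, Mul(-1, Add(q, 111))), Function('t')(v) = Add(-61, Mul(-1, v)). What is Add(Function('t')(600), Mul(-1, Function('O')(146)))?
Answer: -634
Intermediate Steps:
Function('O')(q) = Add(119, Mul(-1, q)) (Function('O')(q) = Add(230, Mul(-1, Add(111, q))) = Add(230, Add(-111, Mul(-1, q))) = Add(119, Mul(-1, q)))
Add(Function('t')(600), Mul(-1, Function('O')(146))) = Add(Add(-61, Mul(-1, 600)), Mul(-1, Add(119, Mul(-1, 146)))) = Add(Add(-61, -600), Mul(-1, Add(119, -146))) = Add(-661, Mul(-1, -27)) = Add(-661, 27) = -634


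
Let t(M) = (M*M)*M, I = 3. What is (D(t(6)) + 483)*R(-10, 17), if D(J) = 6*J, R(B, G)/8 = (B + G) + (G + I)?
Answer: 384264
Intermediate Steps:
R(B, G) = 24 + 8*B + 16*G (R(B, G) = 8*((B + G) + (G + 3)) = 8*((B + G) + (3 + G)) = 8*(3 + B + 2*G) = 24 + 8*B + 16*G)
t(M) = M**3 (t(M) = M**2*M = M**3)
(D(t(6)) + 483)*R(-10, 17) = (6*6**3 + 483)*(24 + 8*(-10) + 16*17) = (6*216 + 483)*(24 - 80 + 272) = (1296 + 483)*216 = 1779*216 = 384264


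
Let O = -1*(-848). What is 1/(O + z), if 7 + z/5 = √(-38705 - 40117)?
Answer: 271/877173 - 5*I*√8758/877173 ≈ 0.00030895 - 0.00053344*I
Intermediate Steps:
O = 848
z = -35 + 15*I*√8758 (z = -35 + 5*√(-38705 - 40117) = -35 + 5*√(-78822) = -35 + 5*(3*I*√8758) = -35 + 15*I*√8758 ≈ -35.0 + 1403.8*I)
1/(O + z) = 1/(848 + (-35 + 15*I*√8758)) = 1/(813 + 15*I*√8758)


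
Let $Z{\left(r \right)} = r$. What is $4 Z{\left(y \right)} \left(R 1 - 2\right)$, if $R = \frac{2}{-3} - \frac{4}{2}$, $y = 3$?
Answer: $-56$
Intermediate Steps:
$R = - \frac{8}{3}$ ($R = 2 \left(- \frac{1}{3}\right) - 2 = - \frac{2}{3} - 2 = - \frac{8}{3} \approx -2.6667$)
$4 Z{\left(y \right)} \left(R 1 - 2\right) = 4 \cdot 3 \left(\left(- \frac{8}{3}\right) 1 - 2\right) = 12 \left(- \frac{8}{3} - 2\right) = 12 \left(- \frac{14}{3}\right) = -56$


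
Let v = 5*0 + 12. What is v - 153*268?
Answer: -40992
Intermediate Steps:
v = 12 (v = 0 + 12 = 12)
v - 153*268 = 12 - 153*268 = 12 - 41004 = -40992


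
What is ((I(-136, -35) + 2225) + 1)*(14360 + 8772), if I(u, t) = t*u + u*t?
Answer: 271708472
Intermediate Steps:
I(u, t) = 2*t*u (I(u, t) = t*u + t*u = 2*t*u)
((I(-136, -35) + 2225) + 1)*(14360 + 8772) = ((2*(-35)*(-136) + 2225) + 1)*(14360 + 8772) = ((9520 + 2225) + 1)*23132 = (11745 + 1)*23132 = 11746*23132 = 271708472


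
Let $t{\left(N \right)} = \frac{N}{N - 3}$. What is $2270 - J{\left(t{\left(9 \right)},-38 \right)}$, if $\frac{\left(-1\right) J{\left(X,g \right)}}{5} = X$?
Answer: $\frac{4555}{2} \approx 2277.5$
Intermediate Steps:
$t{\left(N \right)} = \frac{N}{-3 + N}$
$J{\left(X,g \right)} = - 5 X$
$2270 - J{\left(t{\left(9 \right)},-38 \right)} = 2270 - - 5 \frac{9}{-3 + 9} = 2270 - - 5 \cdot \frac{9}{6} = 2270 - - 5 \cdot 9 \cdot \frac{1}{6} = 2270 - \left(-5\right) \frac{3}{2} = 2270 - - \frac{15}{2} = 2270 + \frac{15}{2} = \frac{4555}{2}$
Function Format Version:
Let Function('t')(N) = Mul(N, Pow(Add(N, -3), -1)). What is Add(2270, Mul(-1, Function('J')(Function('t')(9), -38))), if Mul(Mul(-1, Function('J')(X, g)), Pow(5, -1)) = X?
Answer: Rational(4555, 2) ≈ 2277.5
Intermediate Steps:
Function('t')(N) = Mul(N, Pow(Add(-3, N), -1))
Function('J')(X, g) = Mul(-5, X)
Add(2270, Mul(-1, Function('J')(Function('t')(9), -38))) = Add(2270, Mul(-1, Mul(-5, Mul(9, Pow(Add(-3, 9), -1))))) = Add(2270, Mul(-1, Mul(-5, Mul(9, Pow(6, -1))))) = Add(2270, Mul(-1, Mul(-5, Mul(9, Rational(1, 6))))) = Add(2270, Mul(-1, Mul(-5, Rational(3, 2)))) = Add(2270, Mul(-1, Rational(-15, 2))) = Add(2270, Rational(15, 2)) = Rational(4555, 2)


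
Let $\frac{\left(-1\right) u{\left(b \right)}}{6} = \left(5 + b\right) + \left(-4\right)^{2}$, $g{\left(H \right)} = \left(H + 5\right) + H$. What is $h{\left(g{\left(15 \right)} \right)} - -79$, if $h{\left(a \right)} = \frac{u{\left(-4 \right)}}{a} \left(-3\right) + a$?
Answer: $\frac{4296}{35} \approx 122.74$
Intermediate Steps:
$g{\left(H \right)} = 5 + 2 H$ ($g{\left(H \right)} = \left(5 + H\right) + H = 5 + 2 H$)
$u{\left(b \right)} = -126 - 6 b$ ($u{\left(b \right)} = - 6 \left(\left(5 + b\right) + \left(-4\right)^{2}\right) = - 6 \left(\left(5 + b\right) + 16\right) = - 6 \left(21 + b\right) = -126 - 6 b$)
$h{\left(a \right)} = a + \frac{306}{a}$ ($h{\left(a \right)} = \frac{-126 - -24}{a} \left(-3\right) + a = \frac{-126 + 24}{a} \left(-3\right) + a = - \frac{102}{a} \left(-3\right) + a = \frac{306}{a} + a = a + \frac{306}{a}$)
$h{\left(g{\left(15 \right)} \right)} - -79 = \left(\left(5 + 2 \cdot 15\right) + \frac{306}{5 + 2 \cdot 15}\right) - -79 = \left(\left(5 + 30\right) + \frac{306}{5 + 30}\right) + 79 = \left(35 + \frac{306}{35}\right) + 79 = \frac{1531}{35} + 79 = \frac{4296}{35}$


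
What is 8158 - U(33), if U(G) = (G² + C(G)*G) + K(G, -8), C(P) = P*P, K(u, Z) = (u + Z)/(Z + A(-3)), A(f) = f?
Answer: -317523/11 ≈ -28866.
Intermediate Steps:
K(u, Z) = (Z + u)/(-3 + Z) (K(u, Z) = (u + Z)/(Z - 3) = (Z + u)/(-3 + Z))
C(P) = P²
U(G) = 8/11 + G² + G³ - G/11 (U(G) = (G² + G²*G) + (-8 + G)/(-3 - 8) = (G² + G³) + (-8 + G)/(-11) = (G² + G³) - (-8 + G)/11 = (G² + G³) + (8/11 - G/11) = 8/11 + G² + G³ - G/11)
8158 - U(33) = 8158 - (8/11 + 33² + 33³ - 1/11*33) = 8158 - (8/11 + 1089 + 35937 - 3) = 8158 - 1*407261/11 = 8158 - 407261/11 = -317523/11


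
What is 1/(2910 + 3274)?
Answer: 1/6184 ≈ 0.00016171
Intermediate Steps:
1/(2910 + 3274) = 1/6184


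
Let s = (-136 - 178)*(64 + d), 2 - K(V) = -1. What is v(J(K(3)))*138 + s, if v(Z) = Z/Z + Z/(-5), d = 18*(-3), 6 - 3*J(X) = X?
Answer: -15148/5 ≈ -3029.6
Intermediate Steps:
K(V) = 3 (K(V) = 2 - 1*(-1) = 2 + 1 = 3)
J(X) = 2 - X/3
d = -54
v(Z) = 1 - Z/5 (v(Z) = 1 + Z*(-⅕) = 1 - Z/5)
s = -3140 (s = (-136 - 178)*(64 - 54) = -314*10 = -3140)
v(J(K(3)))*138 + s = (1 - (2 - ⅓*3)/5)*138 - 3140 = (1 - (2 - 1)/5)*138 - 3140 = (1 - ⅕*1)*138 - 3140 = (1 - ⅕)*138 - 3140 = (⅘)*138 - 3140 = 552/5 - 3140 = -15148/5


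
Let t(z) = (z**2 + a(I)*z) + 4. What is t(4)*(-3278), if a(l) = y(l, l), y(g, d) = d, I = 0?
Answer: -65560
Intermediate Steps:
a(l) = l
t(z) = 4 + z**2 (t(z) = (z**2 + 0*z) + 4 = (z**2 + 0) + 4 = z**2 + 4 = 4 + z**2)
t(4)*(-3278) = (4 + 4**2)*(-3278) = (4 + 16)*(-3278) = 20*(-3278) = -65560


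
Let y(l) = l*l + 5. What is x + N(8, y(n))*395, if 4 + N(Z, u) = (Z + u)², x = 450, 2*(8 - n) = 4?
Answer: 947265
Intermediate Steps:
n = 6 (n = 8 - ½*4 = 8 - 2 = 6)
y(l) = 5 + l² (y(l) = l² + 5 = 5 + l²)
N(Z, u) = -4 + (Z + u)²
x + N(8, y(n))*395 = 450 + (-4 + (8 + (5 + 6²))²)*395 = 450 + (-4 + (8 + (5 + 36))²)*395 = 450 + (-4 + (8 + 41)²)*395 = 450 + (-4 + 49²)*395 = 450 + (-4 + 2401)*395 = 450 + 2397*395 = 450 + 946815 = 947265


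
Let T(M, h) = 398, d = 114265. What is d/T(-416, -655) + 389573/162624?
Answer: 9368640707/32362176 ≈ 289.49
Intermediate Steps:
d/T(-416, -655) + 389573/162624 = 114265/398 + 389573/162624 = 9368640707/32362176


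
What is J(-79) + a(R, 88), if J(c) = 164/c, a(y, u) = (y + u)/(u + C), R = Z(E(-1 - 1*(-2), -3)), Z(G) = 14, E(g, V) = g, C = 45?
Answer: -13754/10507 ≈ -1.3090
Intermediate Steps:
R = 14
a(y, u) = (u + y)/(45 + u) (a(y, u) = (y + u)/(u + 45) = (u + y)/(45 + u))
J(-79) + a(R, 88) = 164/(-79) + (88 + 14)/(45 + 88) = 164*(-1/79) + 102/133 = -164/79 + (1/133)*102 = -164/79 + 102/133 = -13754/10507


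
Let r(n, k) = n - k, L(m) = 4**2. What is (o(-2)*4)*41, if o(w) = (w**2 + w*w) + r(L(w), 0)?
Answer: 3936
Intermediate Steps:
L(m) = 16
o(w) = 16 + 2*w**2 (o(w) = (w**2 + w*w) + (16 - 1*0) = (w**2 + w**2) + (16 + 0) = 2*w**2 + 16 = 16 + 2*w**2)
(o(-2)*4)*41 = ((16 + 2*(-2)**2)*4)*41 = ((16 + 2*4)*4)*41 = ((16 + 8)*4)*41 = (24*4)*41 = 96*41 = 3936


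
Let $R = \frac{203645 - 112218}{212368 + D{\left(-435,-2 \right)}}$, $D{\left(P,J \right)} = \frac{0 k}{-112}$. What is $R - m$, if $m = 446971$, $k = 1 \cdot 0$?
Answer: $- \frac{94922245901}{212368} \approx -4.4697 \cdot 10^{5}$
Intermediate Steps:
$k = 0$
$D{\left(P,J \right)} = 0$ ($D{\left(P,J \right)} = \frac{0 \cdot 0}{-112} = 0 \left(- \frac{1}{112}\right) = 0$)
$R = \frac{91427}{212368}$ ($R = \frac{203645 - 112218}{212368 + 0} = \frac{91427}{212368} \approx 0.43051$)
$R - m = \frac{91427}{212368} - 446971 = - \frac{94922245901}{212368}$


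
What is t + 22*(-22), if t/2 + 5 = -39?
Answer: -572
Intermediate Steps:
t = -88 (t = -10 + 2*(-39) = -10 - 78 = -88)
t + 22*(-22) = -88 + 22*(-22) = -88 - 484 = -572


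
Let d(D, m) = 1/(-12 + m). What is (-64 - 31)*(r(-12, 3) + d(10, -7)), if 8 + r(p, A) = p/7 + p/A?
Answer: 9155/7 ≈ 1307.9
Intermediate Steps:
r(p, A) = -8 + p/7 + p/A (r(p, A) = -8 + (p/7 + p/A) = -8 + p/7 + p/A)
(-64 - 31)*(r(-12, 3) + d(10, -7)) = (-64 - 31)*((-8 + (⅐)*(-12) - 12/3) + 1/(-12 - 7)) = -95*((-8 - 12/7 - 12*⅓) + 1/(-19)) = -95*((-8 - 12/7 - 4) - 1/19) = -95*(-96/7 - 1/19) = -95*(-1831/133) = 9155/7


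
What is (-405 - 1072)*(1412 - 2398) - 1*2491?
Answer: 1453831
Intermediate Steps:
(-405 - 1072)*(1412 - 2398) - 1*2491 = -1477*(-986) - 2491 = 1456322 - 2491 = 1453831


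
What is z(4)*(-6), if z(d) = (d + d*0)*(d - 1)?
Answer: -72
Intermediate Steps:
z(d) = d*(-1 + d) (z(d) = (d + 0)*(-1 + d) = d*(-1 + d))
z(4)*(-6) = (4*(-1 + 4))*(-6) = (4*3)*(-6) = 12*(-6) = -72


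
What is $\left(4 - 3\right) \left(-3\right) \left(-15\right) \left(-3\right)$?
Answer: $-135$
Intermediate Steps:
$\left(4 - 3\right) \left(-3\right) \left(-15\right) \left(-3\right) = 1 \left(-3\right) \left(-15\right) \left(-3\right) = \left(-3\right) \left(-15\right) \left(-3\right) = 45 \left(-3\right) = -135$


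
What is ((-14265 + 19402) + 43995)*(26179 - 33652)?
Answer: -367163436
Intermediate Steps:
((-14265 + 19402) + 43995)*(26179 - 33652) = (5137 + 43995)*(-7473) = 49132*(-7473) = -367163436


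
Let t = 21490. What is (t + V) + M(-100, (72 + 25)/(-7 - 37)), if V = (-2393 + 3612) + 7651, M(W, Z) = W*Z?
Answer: 336385/11 ≈ 30580.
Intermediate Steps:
V = 8870 (V = 1219 + 7651 = 8870)
(t + V) + M(-100, (72 + 25)/(-7 - 37)) = (21490 + 8870) - 100*(72 + 25)/(-7 - 37) = 30360 - 9700/(-44) = 30360 - 9700*(-1)/44 = 30360 - 100*(-97/44) = 30360 + 2425/11 = 336385/11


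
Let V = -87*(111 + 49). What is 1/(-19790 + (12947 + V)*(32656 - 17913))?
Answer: -1/14364729 ≈ -6.9615e-8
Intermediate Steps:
V = -13920 (V = -87*160 = -13920)
1/(-19790 + (12947 + V)*(32656 - 17913)) = 1/(-19790 + (12947 - 13920)*(32656 - 17913)) = 1/(-19790 - 973*14743) = 1/(-19790 - 14344939) = 1/(-14364729) = -1/14364729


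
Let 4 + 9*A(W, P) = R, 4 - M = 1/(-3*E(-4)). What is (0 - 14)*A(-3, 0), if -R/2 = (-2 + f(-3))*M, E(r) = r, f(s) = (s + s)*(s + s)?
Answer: 11354/27 ≈ 420.52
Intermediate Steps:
f(s) = 4*s² (f(s) = (2*s)*(2*s) = 4*s²)
M = 47/12 (M = 4 - 1/((-3*(-4))) = 4 - 1/12 = 47/12 ≈ 3.9167)
R = -799/3 (R = -2*(-2 + 4*(-3)²)*47/12 = -2*(-2 + 4*9)*47/12 = -2*(-2 + 36)*47/12 = -68*47/12 = -2*799/6 = -799/3 ≈ -266.33)
A(W, P) = -811/27 (A(W, P) = -4/9 + (⅑)*(-799/3) = -4/9 - 799/27 = -811/27)
(0 - 14)*A(-3, 0) = (0 - 14)*(-811/27) = -14*(-811/27) = 11354/27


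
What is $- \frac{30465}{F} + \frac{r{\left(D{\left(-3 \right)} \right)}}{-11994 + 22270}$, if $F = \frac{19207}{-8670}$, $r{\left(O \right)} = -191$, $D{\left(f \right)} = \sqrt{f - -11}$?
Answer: $\frac{2714212139263}{197371132} \approx 13752.0$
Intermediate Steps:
$D{\left(f \right)} = \sqrt{11 + f}$ ($D{\left(f \right)} = \sqrt{f + 11} = \sqrt{11 + f}$)
$F = - \frac{19207}{8670}$ ($F = 19207 \left(- \frac{1}{8670}\right) = - \frac{19207}{8670} \approx -2.2153$)
$- \frac{30465}{F} + \frac{r{\left(D{\left(-3 \right)} \right)}}{-11994 + 22270} = - \frac{30465}{- \frac{19207}{8670}} - \frac{191}{-11994 + 22270} = \left(-30465\right) \left(- \frac{8670}{19207}\right) - \frac{191}{10276} = \frac{264131550}{19207} - \frac{191}{10276} = \frac{2714212139263}{197371132}$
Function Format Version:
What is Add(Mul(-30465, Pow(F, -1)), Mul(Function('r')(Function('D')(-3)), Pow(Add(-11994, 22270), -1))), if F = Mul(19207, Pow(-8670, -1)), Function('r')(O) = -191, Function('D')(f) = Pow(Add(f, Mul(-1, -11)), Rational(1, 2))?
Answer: Rational(2714212139263, 197371132) ≈ 13752.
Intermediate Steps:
Function('D')(f) = Pow(Add(11, f), Rational(1, 2)) (Function('D')(f) = Pow(Add(f, 11), Rational(1, 2)) = Pow(Add(11, f), Rational(1, 2)))
F = Rational(-19207, 8670) (F = Mul(19207, Rational(-1, 8670)) = Rational(-19207, 8670) ≈ -2.2153)
Add(Mul(-30465, Pow(F, -1)), Mul(Function('r')(Function('D')(-3)), Pow(Add(-11994, 22270), -1))) = Add(Mul(-30465, Pow(Rational(-19207, 8670), -1)), Mul(-191, Pow(Add(-11994, 22270), -1))) = Add(Mul(-30465, Rational(-8670, 19207)), Mul(-191, Pow(10276, -1))) = Add(Rational(264131550, 19207), Mul(-191, Rational(1, 10276))) = Add(Rational(264131550, 19207), Rational(-191, 10276)) = Rational(2714212139263, 197371132)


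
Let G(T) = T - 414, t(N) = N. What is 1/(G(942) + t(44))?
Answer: 1/572 ≈ 0.0017483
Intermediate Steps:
G(T) = -414 + T
1/(G(942) + t(44)) = 1/((-414 + 942) + 44) = 1/(528 + 44) = 1/572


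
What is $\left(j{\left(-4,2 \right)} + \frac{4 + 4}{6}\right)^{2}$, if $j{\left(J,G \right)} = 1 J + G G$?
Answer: $\frac{16}{9} \approx 1.7778$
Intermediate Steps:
$j{\left(J,G \right)} = J + G^{2}$
$\left(j{\left(-4,2 \right)} + \frac{4 + 4}{6}\right)^{2} = \left(\left(-4 + 2^{2}\right) + \frac{4 + 4}{6}\right)^{2} = \left(\left(-4 + 4\right) + \frac{1}{6} \cdot 8\right)^{2} = \left(0 + \frac{4}{3}\right)^{2} = \left(\frac{4}{3}\right)^{2} = \frac{16}{9}$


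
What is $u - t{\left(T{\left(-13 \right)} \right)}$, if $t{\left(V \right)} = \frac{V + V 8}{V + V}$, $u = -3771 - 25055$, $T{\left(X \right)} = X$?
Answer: $- \frac{57661}{2} \approx -28831.0$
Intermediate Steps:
$u = -28826$
$t{\left(V \right)} = \frac{9}{2}$ ($t{\left(V \right)} = \frac{V + 8 V}{2 V} = 9 V \frac{1}{2 V} = \frac{9}{2}$)
$u - t{\left(T{\left(-13 \right)} \right)} = -28826 - \frac{9}{2} = - \frac{57661}{2}$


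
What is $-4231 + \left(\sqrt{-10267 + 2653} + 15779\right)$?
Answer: $11548 + 9 i \sqrt{94} \approx 11548.0 + 87.258 i$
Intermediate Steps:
$-4231 + \left(\sqrt{-10267 + 2653} + 15779\right) = -4231 + \left(\sqrt{-7614} + 15779\right) = -4231 + \left(9 i \sqrt{94} + 15779\right) = -4231 + \left(15779 + 9 i \sqrt{94}\right) = 11548 + 9 i \sqrt{94}$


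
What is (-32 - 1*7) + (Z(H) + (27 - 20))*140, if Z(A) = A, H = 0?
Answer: 941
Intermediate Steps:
(-32 - 1*7) + (Z(H) + (27 - 20))*140 = (-32 - 1*7) + (0 + (27 - 20))*140 = (-32 - 7) + (0 + 7)*140 = -39 + 7*140 = -39 + 980 = 941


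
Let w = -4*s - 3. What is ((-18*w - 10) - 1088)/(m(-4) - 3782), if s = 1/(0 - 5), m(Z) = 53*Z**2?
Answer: 294/815 ≈ 0.36074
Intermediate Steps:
s = -1/5 (s = 1/(-5) = -1/5 ≈ -0.20000)
w = -11/5 (w = -4*(-1/5) - 3 = 4/5 - 3 = -11/5 ≈ -2.2000)
((-18*w - 10) - 1088)/(m(-4) - 3782) = ((-18*(-11/5) - 10) - 1088)/(53*(-4)**2 - 3782) = ((198/5 - 10) - 1088)/(53*16 - 3782) = (148/5 - 1088)/(848 - 3782) = -5292/5/(-2934) = -5292/5*(-1/2934) = 294/815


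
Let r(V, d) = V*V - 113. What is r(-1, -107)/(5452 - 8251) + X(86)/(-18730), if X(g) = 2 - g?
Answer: 1166438/26212635 ≈ 0.044499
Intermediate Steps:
r(V, d) = -113 + V² (r(V, d) = V² - 113 = -113 + V²)
r(-1, -107)/(5452 - 8251) + X(86)/(-18730) = (-113 + (-1)²)/(5452 - 8251) + (2 - 1*86)/(-18730) = (-113 + 1)/(-2799) + (2 - 86)*(-1/18730) = -112*(-1/2799) - 84*(-1/18730) = 112/2799 + 42/9365 = 1166438/26212635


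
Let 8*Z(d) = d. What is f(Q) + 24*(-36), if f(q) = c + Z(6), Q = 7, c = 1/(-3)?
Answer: -10363/12 ≈ -863.58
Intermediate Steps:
c = -⅓ ≈ -0.33333
Z(d) = d/8
f(q) = 5/12 (f(q) = -⅓ + (⅛)*6 = -⅓ + ¾ = 5/12)
f(Q) + 24*(-36) = 5/12 + 24*(-36) = 5/12 - 864 = -10363/12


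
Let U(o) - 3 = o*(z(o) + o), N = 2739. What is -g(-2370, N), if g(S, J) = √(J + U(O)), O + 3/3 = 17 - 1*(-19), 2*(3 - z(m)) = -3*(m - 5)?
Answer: -√5647 ≈ -75.146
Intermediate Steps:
z(m) = -9/2 + 3*m/2 (z(m) = 3 - (-3)*(m - 5)/2 = 3 - (-3)*(-5 + m)/2 = 3 - (15 - 3*m)/2 = 3 + (-15/2 + 3*m/2) = -9/2 + 3*m/2)
O = 35 (O = -1 + (17 - 1*(-19)) = -1 + (17 + 19) = -1 + 36 = 35)
U(o) = 3 + o*(-9/2 + 5*o/2) (U(o) = 3 + o*((-9/2 + 3*o/2) + o) = 3 + o*(-9/2 + 5*o/2))
g(S, J) = √(2908 + J) (g(S, J) = √(J + (3 - 9/2*35 + (5/2)*35²)) = √(J + (3 - 315/2 + (5/2)*1225)) = √(J + (3 - 315/2 + 6125/2)) = √(J + 2908) = √(2908 + J))
-g(-2370, N) = -√(2908 + 2739) = -√5647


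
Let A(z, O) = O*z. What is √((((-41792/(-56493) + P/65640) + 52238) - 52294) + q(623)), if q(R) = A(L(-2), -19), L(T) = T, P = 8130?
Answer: I*√7272776298161947/20601114 ≈ 4.1396*I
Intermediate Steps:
q(R) = 38 (q(R) = -19*(-2) = 38)
√((((-41792/(-56493) + P/65640) + 52238) - 52294) + q(623)) = √((((-41792/(-56493) + 8130/65640) + 52238) - 52294) + 38) = √((((-41792*(-1/56493) + 8130*(1/65640)) + 52238) - 52294) + 38) = √((((41792/56493 + 271/2188) + 52238) - 52294) + 38) = √(((106750499/123606684 + 52238) - 52294) + 38) = √((6457072709291/123606684 - 52294) + 38) = √(-6815223805/123606684 + 38) = √(-2118169813/123606684) = I*√7272776298161947/20601114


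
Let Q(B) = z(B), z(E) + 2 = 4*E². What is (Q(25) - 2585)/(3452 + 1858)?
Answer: -29/1770 ≈ -0.016384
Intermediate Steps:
z(E) = -2 + 4*E²
Q(B) = -2 + 4*B²
(Q(25) - 2585)/(3452 + 1858) = ((-2 + 4*25²) - 2585)/(3452 + 1858) = ((-2 + 4*625) - 2585)/5310 = ((-2 + 2500) - 2585)*(1/5310) = (2498 - 2585)*(1/5310) = -87*1/5310 = -29/1770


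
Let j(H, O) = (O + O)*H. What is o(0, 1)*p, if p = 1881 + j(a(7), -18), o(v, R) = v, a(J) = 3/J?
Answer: 0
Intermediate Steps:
j(H, O) = 2*H*O (j(H, O) = (2*O)*H = 2*H*O)
p = 13059/7 (p = 1881 + 2*(3/7)*(-18) = 1881 - 108/7 = 13059/7 ≈ 1865.6)
o(0, 1)*p = 0*(13059/7) = 0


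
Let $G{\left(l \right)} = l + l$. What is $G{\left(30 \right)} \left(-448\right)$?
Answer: $-26880$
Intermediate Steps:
$G{\left(l \right)} = 2 l$
$G{\left(30 \right)} \left(-448\right) = 2 \cdot 30 \left(-448\right) = 60 \left(-448\right) = -26880$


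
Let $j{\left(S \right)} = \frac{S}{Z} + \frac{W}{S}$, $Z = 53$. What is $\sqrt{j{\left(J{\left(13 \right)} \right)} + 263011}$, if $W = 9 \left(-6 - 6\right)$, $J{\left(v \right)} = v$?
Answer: $\frac{24 \sqrt{216758711}}{689} \approx 512.84$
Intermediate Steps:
$W = -108$ ($W = 9 \left(-12\right) = -108$)
$j{\left(S \right)} = - \frac{108}{S} + \frac{S}{53}$ ($j{\left(S \right)} = \frac{S}{53} - \frac{108}{S} = - \frac{108}{S} + \frac{S}{53}$)
$\sqrt{j{\left(J{\left(13 \right)} \right)} + 263011} = \sqrt{\left(- \frac{108}{13} + \frac{1}{53} \cdot 13\right) + 263011} = \sqrt{\left(\left(-108\right) \frac{1}{13} + \frac{13}{53}\right) + 263011} = \sqrt{\left(- \frac{108}{13} + \frac{13}{53}\right) + 263011} = \sqrt{- \frac{5555}{689} + 263011} = \sqrt{\frac{181209024}{689}} = \frac{24 \sqrt{216758711}}{689}$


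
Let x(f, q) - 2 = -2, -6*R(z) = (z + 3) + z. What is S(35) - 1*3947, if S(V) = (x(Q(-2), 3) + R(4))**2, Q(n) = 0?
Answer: -141971/36 ≈ -3943.6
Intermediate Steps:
R(z) = -1/2 - z/3 (R(z) = -((z + 3) + z)/6 = -((3 + z) + z)/6 = -(3 + 2*z)/6 = -1/2 - z/3)
x(f, q) = 0 (x(f, q) = 2 - 2 = 0)
S(V) = 121/36 (S(V) = (0 + (-1/2 - 1/3*4))**2 = (0 + (-1/2 - 4/3))**2 = (0 - 11/6)**2 = (-11/6)**2 = 121/36)
S(35) - 1*3947 = 121/36 - 1*3947 = 121/36 - 3947 = -141971/36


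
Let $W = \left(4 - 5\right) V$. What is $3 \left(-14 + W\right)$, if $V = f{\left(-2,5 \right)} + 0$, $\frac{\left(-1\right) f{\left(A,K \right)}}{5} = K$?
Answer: $33$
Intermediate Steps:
$f{\left(A,K \right)} = - 5 K$
$V = -25$ ($V = \left(-5\right) 5 + 0 = -25 + 0 = -25$)
$W = 25$ ($W = \left(4 - 5\right) \left(-25\right) = \left(-1\right) \left(-25\right) = 25$)
$3 \left(-14 + W\right) = 3 \left(-14 + 25\right) = 3 \cdot 11 = 33$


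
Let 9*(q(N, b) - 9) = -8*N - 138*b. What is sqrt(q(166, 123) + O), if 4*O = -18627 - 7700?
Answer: 7*I*sqrt(6323)/6 ≈ 92.77*I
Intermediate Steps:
O = -26327/4 (O = (-18627 - 7700)/4 = (1/4)*(-26327) = -26327/4 ≈ -6581.8)
q(N, b) = 9 - 46*b/3 - 8*N/9 (q(N, b) = 9 + (-8*N - 138*b)/9 = 9 + (-138*b - 8*N)/9 = 9 + (-46*b/3 - 8*N/9) = 9 - 46*b/3 - 8*N/9)
sqrt(q(166, 123) + O) = sqrt((9 - 46/3*123 - 8/9*166) - 26327/4) = sqrt((9 - 1886 - 1328/9) - 26327/4) = sqrt(-18221/9 - 26327/4) = sqrt(-309827/36) = 7*I*sqrt(6323)/6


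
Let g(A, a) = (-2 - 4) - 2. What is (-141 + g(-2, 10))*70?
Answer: -10430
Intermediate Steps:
g(A, a) = -8 (g(A, a) = -6 - 2 = -8)
(-141 + g(-2, 10))*70 = (-141 - 8)*70 = -149*70 = -10430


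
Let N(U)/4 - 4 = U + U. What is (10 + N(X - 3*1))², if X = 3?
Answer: 676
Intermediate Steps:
N(U) = 16 + 8*U (N(U) = 16 + 4*(U + U) = 16 + 4*(2*U) = 16 + 8*U)
(10 + N(X - 3*1))² = (10 + (16 + 8*(3 - 3*1)))² = (10 + (16 + 8*(3 - 3)))² = (10 + (16 + 8*0))² = (10 + (16 + 0))² = (10 + 16)² = 26² = 676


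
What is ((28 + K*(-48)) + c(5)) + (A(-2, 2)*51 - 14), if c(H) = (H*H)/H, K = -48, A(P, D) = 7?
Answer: 2680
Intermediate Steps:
c(H) = H (c(H) = H²/H = H)
((28 + K*(-48)) + c(5)) + (A(-2, 2)*51 - 14) = ((28 - 48*(-48)) + 5) + (7*51 - 14) = ((28 + 2304) + 5) + (357 - 14) = (2332 + 5) + 343 = 2337 + 343 = 2680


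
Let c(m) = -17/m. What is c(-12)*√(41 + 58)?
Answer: 17*√11/4 ≈ 14.096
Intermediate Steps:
c(-12)*√(41 + 58) = (-17/(-12))*√(41 + 58) = (-17*(-1/12))*√99 = 17*(3*√11)/12 = 17*√11/4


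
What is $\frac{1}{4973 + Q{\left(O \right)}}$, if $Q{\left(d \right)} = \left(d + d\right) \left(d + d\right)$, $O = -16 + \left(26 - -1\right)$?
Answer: $\frac{1}{5457} \approx 0.00018325$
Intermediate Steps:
$O = 11$ ($O = -16 + \left(26 + 1\right) = -16 + 27 = 11$)
$Q{\left(d \right)} = 4 d^{2}$ ($Q{\left(d \right)} = 2 d 2 d = 4 d^{2}$)
$\frac{1}{4973 + Q{\left(O \right)}} = \frac{1}{4973 + 4 \cdot 11^{2}} = \frac{1}{4973 + 4 \cdot 121} = \frac{1}{4973 + 484} = \frac{1}{5457}$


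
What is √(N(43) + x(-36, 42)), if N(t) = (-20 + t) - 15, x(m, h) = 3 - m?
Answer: √47 ≈ 6.8557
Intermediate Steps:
N(t) = -35 + t
√(N(43) + x(-36, 42)) = √((-35 + 43) + (3 - 1*(-36))) = √(8 + (3 + 36)) = √(8 + 39) = √47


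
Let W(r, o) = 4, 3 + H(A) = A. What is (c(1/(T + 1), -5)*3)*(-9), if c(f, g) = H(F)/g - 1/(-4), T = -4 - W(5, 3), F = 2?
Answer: -243/20 ≈ -12.150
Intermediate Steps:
H(A) = -3 + A
T = -8 (T = -4 - 1*4 = -4 - 4 = -8)
c(f, g) = ¼ - 1/g (c(f, g) = (-3 + 2)/g - 1/(-4) = -1/g - 1*(-¼) = -1/g + ¼ = ¼ - 1/g)
(c(1/(T + 1), -5)*3)*(-9) = (((¼)*(-4 - 5)/(-5))*3)*(-9) = (((¼)*(-⅕)*(-9))*3)*(-9) = ((9/20)*3)*(-9) = (27/20)*(-9) = -243/20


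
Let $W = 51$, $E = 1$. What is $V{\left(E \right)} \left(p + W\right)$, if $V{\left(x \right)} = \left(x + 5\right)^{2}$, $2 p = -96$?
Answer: $108$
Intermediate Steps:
$p = -48$ ($p = \frac{1}{2} \left(-96\right) = -48$)
$V{\left(x \right)} = \left(5 + x\right)^{2}$
$V{\left(E \right)} \left(p + W\right) = \left(5 + 1\right)^{2} \left(-48 + 51\right) = 6^{2} \cdot 3 = 36 \cdot 3 = 108$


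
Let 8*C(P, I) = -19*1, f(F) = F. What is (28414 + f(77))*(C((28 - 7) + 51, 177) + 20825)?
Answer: 4746059271/8 ≈ 5.9326e+8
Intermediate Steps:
C(P, I) = -19/8 (C(P, I) = (-19*1)/8 = (⅛)*(-19) = -19/8)
(28414 + f(77))*(C((28 - 7) + 51, 177) + 20825) = (28414 + 77)*(-19/8 + 20825) = 28491*(166581/8) = 4746059271/8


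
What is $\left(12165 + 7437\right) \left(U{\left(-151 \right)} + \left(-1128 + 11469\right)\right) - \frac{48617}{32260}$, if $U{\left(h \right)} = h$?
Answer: $\frac{6443753650183}{32260} \approx 1.9974 \cdot 10^{8}$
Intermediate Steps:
$\left(12165 + 7437\right) \left(U{\left(-151 \right)} + \left(-1128 + 11469\right)\right) - \frac{48617}{32260} = \left(12165 + 7437\right) \left(-151 + \left(-1128 + 11469\right)\right) - \frac{48617}{32260} = 19602 \left(-151 + 10341\right) - \frac{48617}{32260} = 19602 \cdot 10190 - \frac{48617}{32260} = 199744380 - \frac{48617}{32260} = \frac{6443753650183}{32260}$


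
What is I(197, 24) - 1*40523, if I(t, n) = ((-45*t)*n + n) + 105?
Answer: -253154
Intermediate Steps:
I(t, n) = 105 + n - 45*n*t (I(t, n) = (-45*n*t + n) + 105 = (n - 45*n*t) + 105 = 105 + n - 45*n*t)
I(197, 24) - 1*40523 = (105 + 24 - 45*24*197) - 1*40523 = (105 + 24 - 212760) - 40523 = -212631 - 40523 = -253154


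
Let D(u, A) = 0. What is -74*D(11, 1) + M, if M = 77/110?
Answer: 7/10 ≈ 0.70000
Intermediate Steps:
M = 7/10 (M = 77*(1/110) = 7/10 ≈ 0.70000)
-74*D(11, 1) + M = -74*0 + 7/10 = 0 + 7/10 = 7/10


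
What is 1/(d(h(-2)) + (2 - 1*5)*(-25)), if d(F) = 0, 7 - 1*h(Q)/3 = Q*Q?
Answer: 1/75 ≈ 0.013333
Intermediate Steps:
h(Q) = 21 - 3*Q² (h(Q) = 21 - 3*Q*Q = 21 - 3*Q²)
1/(d(h(-2)) + (2 - 1*5)*(-25)) = 1/(0 + (2 - 1*5)*(-25)) = 1/(0 + (2 - 5)*(-25)) = 1/(0 - 3*(-25)) = 1/(0 + 75) = 1/75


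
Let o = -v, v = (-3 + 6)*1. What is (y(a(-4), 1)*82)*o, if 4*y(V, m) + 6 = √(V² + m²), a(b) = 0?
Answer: 615/2 ≈ 307.50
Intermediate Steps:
y(V, m) = -3/2 + √(V² + m²)/4
v = 3 (v = 3*1 = 3)
o = -3 (o = -1*3 = -3)
(y(a(-4), 1)*82)*o = ((-3/2 + √(0² + 1²)/4)*82)*(-3) = ((-3/2 + √(0 + 1)/4)*82)*(-3) = ((-3/2 + √1/4)*82)*(-3) = ((-3/2 + (¼)*1)*82)*(-3) = ((-3/2 + ¼)*82)*(-3) = -5/4*82*(-3) = -205/2*(-3) = 615/2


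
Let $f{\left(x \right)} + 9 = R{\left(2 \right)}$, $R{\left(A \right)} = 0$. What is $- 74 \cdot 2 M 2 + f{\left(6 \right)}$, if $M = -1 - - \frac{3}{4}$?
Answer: $65$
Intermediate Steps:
$M = - \frac{1}{4}$ ($M = -1 - \left(-3\right) \frac{1}{4} = -1 - - \frac{3}{4} = -1 + \frac{3}{4} = - \frac{1}{4} \approx -0.25$)
$f{\left(x \right)} = -9$ ($f{\left(x \right)} = -9 + 0 = -9$)
$- 74 \cdot 2 M 2 + f{\left(6 \right)} = - 74 \cdot 2 \left(- \frac{1}{4}\right) 2 - 9 = - 74 \left(\left(- \frac{1}{2}\right) 2\right) - 9 = \left(-74\right) \left(-1\right) - 9 = 74 - 9 = 65$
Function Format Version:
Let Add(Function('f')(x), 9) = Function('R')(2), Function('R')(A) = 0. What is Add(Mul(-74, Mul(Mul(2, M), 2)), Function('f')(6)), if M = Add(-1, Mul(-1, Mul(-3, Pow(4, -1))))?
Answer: 65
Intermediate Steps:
M = Rational(-1, 4) (M = Add(-1, Mul(-1, Mul(-3, Rational(1, 4)))) = Add(-1, Mul(-1, Rational(-3, 4))) = Add(-1, Rational(3, 4)) = Rational(-1, 4) ≈ -0.25000)
Function('f')(x) = -9 (Function('f')(x) = Add(-9, 0) = -9)
Add(Mul(-74, Mul(Mul(2, M), 2)), Function('f')(6)) = Add(Mul(-74, Mul(Mul(2, Rational(-1, 4)), 2)), -9) = Add(Mul(-74, Mul(Rational(-1, 2), 2)), -9) = Add(Mul(-74, -1), -9) = Add(74, -9) = 65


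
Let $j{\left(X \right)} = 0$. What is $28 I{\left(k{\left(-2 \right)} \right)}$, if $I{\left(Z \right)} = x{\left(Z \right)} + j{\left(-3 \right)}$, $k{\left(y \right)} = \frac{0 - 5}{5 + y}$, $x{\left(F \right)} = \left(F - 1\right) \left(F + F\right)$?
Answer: $\frac{2240}{9} \approx 248.89$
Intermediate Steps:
$x{\left(F \right)} = 2 F \left(-1 + F\right)$ ($x{\left(F \right)} = \left(-1 + F\right) 2 F = 2 F \left(-1 + F\right)$)
$k{\left(y \right)} = - \frac{5}{5 + y}$
$I{\left(Z \right)} = 2 Z \left(-1 + Z\right)$ ($I{\left(Z \right)} = 2 Z \left(-1 + Z\right) + 0 = 2 Z \left(-1 + Z\right)$)
$28 I{\left(k{\left(-2 \right)} \right)} = 28 \cdot 2 \left(- \frac{5}{5 - 2}\right) \left(-1 - \frac{5}{5 - 2}\right) = 28 \cdot 2 \left(- \frac{5}{3}\right) \left(-1 - \frac{5}{3}\right) = 28 \cdot 2 \left(- \frac{5}{3}\right) \left(- \frac{8}{3}\right) = 28 \cdot \frac{80}{9} = \frac{2240}{9}$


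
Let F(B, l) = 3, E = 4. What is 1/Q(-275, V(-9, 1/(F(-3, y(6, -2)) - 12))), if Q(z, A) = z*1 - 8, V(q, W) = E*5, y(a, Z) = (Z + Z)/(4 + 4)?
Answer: -1/283 ≈ -0.0035336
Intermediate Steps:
y(a, Z) = Z/4 (y(a, Z) = (2*Z)/8 = (2*Z)*(1/8) = Z/4)
V(q, W) = 20 (V(q, W) = 4*5 = 20)
Q(z, A) = -8 + z (Q(z, A) = z - 8 = -8 + z)
1/Q(-275, V(-9, 1/(F(-3, y(6, -2)) - 12))) = 1/(-8 - 275) = 1/(-283) = -1/283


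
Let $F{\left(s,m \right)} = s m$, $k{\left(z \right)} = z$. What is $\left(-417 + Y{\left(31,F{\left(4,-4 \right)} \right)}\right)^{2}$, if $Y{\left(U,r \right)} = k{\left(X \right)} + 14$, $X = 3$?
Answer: $160000$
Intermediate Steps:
$F{\left(s,m \right)} = m s$
$Y{\left(U,r \right)} = 17$ ($Y{\left(U,r \right)} = 3 + 14 = 17$)
$\left(-417 + Y{\left(31,F{\left(4,-4 \right)} \right)}\right)^{2} = \left(-417 + 17\right)^{2} = \left(-400\right)^{2} = 160000$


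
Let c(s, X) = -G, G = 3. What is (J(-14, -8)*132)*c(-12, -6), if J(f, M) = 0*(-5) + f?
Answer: 5544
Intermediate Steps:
c(s, X) = -3 (c(s, X) = -1*3 = -3)
J(f, M) = f (J(f, M) = 0 + f = f)
(J(-14, -8)*132)*c(-12, -6) = -14*132*(-3) = -1848*(-3) = 5544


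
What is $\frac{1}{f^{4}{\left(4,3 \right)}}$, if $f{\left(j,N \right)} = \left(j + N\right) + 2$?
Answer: $\frac{1}{6561} \approx 0.00015242$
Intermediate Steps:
$f{\left(j,N \right)} = 2 + N + j$ ($f{\left(j,N \right)} = \left(N + j\right) + 2 = 2 + N + j$)
$\frac{1}{f^{4}{\left(4,3 \right)}} = \frac{1}{\left(2 + 3 + 4\right)^{4}} = \frac{1}{9^{4}} = \frac{1}{6561}$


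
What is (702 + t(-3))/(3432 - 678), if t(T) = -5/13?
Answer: 9121/35802 ≈ 0.25476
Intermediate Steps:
t(T) = -5/13 (t(T) = -5*1/13 = -5/13)
(702 + t(-3))/(3432 - 678) = (702 - 5/13)/(3432 - 678) = (9121/13)/2754 = (9121/13)*(1/2754) = 9121/35802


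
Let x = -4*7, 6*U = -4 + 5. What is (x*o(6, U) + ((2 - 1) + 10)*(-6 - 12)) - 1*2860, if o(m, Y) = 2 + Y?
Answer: -9356/3 ≈ -3118.7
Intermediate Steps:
U = ⅙ (U = (-4 + 5)/6 = (⅙)*1 = ⅙ ≈ 0.16667)
x = -28
(x*o(6, U) + ((2 - 1) + 10)*(-6 - 12)) - 1*2860 = (-28*(2 + ⅙) + ((2 - 1) + 10)*(-6 - 12)) - 1*2860 = (-28*13/6 + (1 + 10)*(-18)) - 2860 = (-182/3 + 11*(-18)) - 2860 = (-182/3 - 198) - 2860 = -776/3 - 2860 = -9356/3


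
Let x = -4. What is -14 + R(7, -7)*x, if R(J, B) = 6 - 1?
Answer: -34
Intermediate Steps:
R(J, B) = 5
-14 + R(7, -7)*x = -14 + 5*(-4) = -14 - 20 = -34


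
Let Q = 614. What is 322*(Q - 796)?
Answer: -58604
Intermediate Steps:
322*(Q - 796) = 322*(614 - 796) = 322*(-182) = -58604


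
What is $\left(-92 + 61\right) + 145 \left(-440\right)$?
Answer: $-63831$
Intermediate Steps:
$\left(-92 + 61\right) + 145 \left(-440\right) = -31 - 63800 = -63831$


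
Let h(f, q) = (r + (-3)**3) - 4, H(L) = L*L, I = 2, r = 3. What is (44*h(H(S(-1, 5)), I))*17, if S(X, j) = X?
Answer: -20944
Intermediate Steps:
H(L) = L**2
h(f, q) = -28 (h(f, q) = (3 + (-3)**3) - 4 = (3 - 27) - 4 = -24 - 4 = -28)
(44*h(H(S(-1, 5)), I))*17 = (44*(-28))*17 = -1232*17 = -20944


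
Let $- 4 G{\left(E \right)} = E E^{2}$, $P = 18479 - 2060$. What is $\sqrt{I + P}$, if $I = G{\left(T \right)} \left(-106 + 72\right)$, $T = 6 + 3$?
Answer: $\frac{\sqrt{90462}}{2} \approx 150.38$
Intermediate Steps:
$P = 16419$
$T = 9$
$G{\left(E \right)} = - \frac{E^{3}}{4}$ ($G{\left(E \right)} = - \frac{E E^{2}}{4} = - \frac{E^{3}}{4}$)
$I = \frac{12393}{2}$ ($I = - \frac{9^{3}}{4} \left(-106 + 72\right) = \left(- \frac{1}{4}\right) 729 \left(-34\right) = \left(- \frac{729}{4}\right) \left(-34\right) = \frac{12393}{2} \approx 6196.5$)
$\sqrt{I + P} = \sqrt{\frac{12393}{2} + 16419} = \sqrt{\frac{45231}{2}} = \frac{\sqrt{90462}}{2}$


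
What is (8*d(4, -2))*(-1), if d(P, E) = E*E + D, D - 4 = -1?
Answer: -56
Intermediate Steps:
D = 3 (D = 4 - 1 = 3)
d(P, E) = 3 + E**2 (d(P, E) = E*E + 3 = E**2 + 3 = 3 + E**2)
(8*d(4, -2))*(-1) = (8*(3 + (-2)**2))*(-1) = (8*(3 + 4))*(-1) = (8*7)*(-1) = 56*(-1) = -56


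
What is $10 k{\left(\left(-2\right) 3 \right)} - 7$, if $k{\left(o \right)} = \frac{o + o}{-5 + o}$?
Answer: $\frac{43}{11} \approx 3.9091$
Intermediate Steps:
$k{\left(o \right)} = \frac{2 o}{-5 + o}$
$10 k{\left(\left(-2\right) 3 \right)} - 7 = 10 \frac{2 \left(\left(-2\right) 3\right)}{-5 - 6} - 7 = 10 \cdot 2 \left(-6\right) \frac{1}{-5 - 6} - 7 = 10 \cdot 2 \left(-6\right) \frac{1}{-11} - 7 = 10 \cdot 2 \left(-6\right) \left(- \frac{1}{11}\right) - 7 = 10 \cdot \frac{12}{11} - 7 = \frac{120}{11} - 7 = \frac{43}{11}$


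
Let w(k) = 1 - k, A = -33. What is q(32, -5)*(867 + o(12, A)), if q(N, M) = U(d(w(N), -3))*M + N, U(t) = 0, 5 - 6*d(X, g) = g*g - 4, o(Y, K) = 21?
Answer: 28416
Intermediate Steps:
d(X, g) = 3/2 - g²/6 (d(X, g) = ⅚ - (g*g - 4)/6 = ⅚ - (g² - 4)/6 = ⅚ - (-4 + g²)/6 = ⅚ + (⅔ - g²/6) = 3/2 - g²/6)
q(N, M) = N (q(N, M) = 0*M + N = 0 + N = N)
q(32, -5)*(867 + o(12, A)) = 32*(867 + 21) = 32*888 = 28416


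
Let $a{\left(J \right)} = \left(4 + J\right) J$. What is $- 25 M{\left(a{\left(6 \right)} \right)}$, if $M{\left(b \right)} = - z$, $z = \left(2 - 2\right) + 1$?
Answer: $25$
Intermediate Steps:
$a{\left(J \right)} = J \left(4 + J\right)$
$z = 1$ ($z = 0 + 1 = 1$)
$M{\left(b \right)} = -1$ ($M{\left(b \right)} = \left(-1\right) 1 = -1$)
$- 25 M{\left(a{\left(6 \right)} \right)} = \left(-25\right) \left(-1\right) = 25$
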